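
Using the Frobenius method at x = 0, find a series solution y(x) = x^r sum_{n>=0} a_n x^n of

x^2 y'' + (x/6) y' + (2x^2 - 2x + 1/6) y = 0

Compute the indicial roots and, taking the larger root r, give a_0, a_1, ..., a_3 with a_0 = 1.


Write in Frobenius form y'' + (p(x)/x) y' + (q(x)/x^2) y = 0:
  p(x) = 1/6,  q(x) = 2x^2 - 2x + 1/6.
Indicial equation: r(r-1) + (1/6) r + (1/6) = 0 -> roots r_1 = 1/2, r_2 = 1/3.
Take r = r_1 = 1/2. Let y(x) = x^r sum_{n>=0} a_n x^n with a_0 = 1.
Substitute y = x^r sum a_n x^n and match x^{r+n}. The recurrence is
  D(n) a_n - 2 a_{n-1} + 2 a_{n-2} = 0,  where D(n) = (r+n)(r+n-1) + (1/6)(r+n) + (1/6).
  a_n = [2 a_{n-1} - 2 a_{n-2}] / D(n).
Since the indicial polynomial factors as (r - r_1)(r - r_2), D(n) = (r_1 + n - r_1)(r_1 + n - r_2) = n(n + 1/6).
Evaluating step by step (a_0 = 1):
  n = 1: D(1) = 1(1 + 1/6) = 7/6; numerator = 2(1) = 2; a_1 = (2)/(7/6) = 12/7
  n = 2: D(2) = 2(2 + 1/6) = 13/3; numerator = 2(12/7) - 2(1) = 10/7; a_2 = (10/7)/(13/3) = 30/91
  n = 3: D(3) = 3(3 + 1/6) = 19/2; numerator = 2(30/91) - 2(12/7) = -36/13; a_3 = (-36/13)/(19/2) = -72/247

r = 1/2; a_0 = 1; a_1 = 12/7; a_2 = 30/91; a_3 = -72/247


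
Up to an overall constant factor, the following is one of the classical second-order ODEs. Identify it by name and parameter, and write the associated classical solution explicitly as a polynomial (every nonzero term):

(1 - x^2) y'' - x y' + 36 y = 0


The equation is already in a standard form:  (1 - x^2) y'' - x y' + 36 y = 0.
This matches the Chebyshev equation (1 - x^2) y'' - x y' + n^2 y = 0 (note the -x y' term, not -2x y') with n^2 = 36, so n = 6; the polynomial solution is T_6(x).
With y = sum_k a_k x^k, matching x^k gives (k+2)(k+1) a_{k+2} = (k^2 - n^2) a_k = (k - 6)(k + 6) a_k. The right side vanishes at k = 6, so the series with the parity of 6 terminates at degree 6.
Standard normalization: leading coefficient of T_n is 2^(n-1), so a_6 = 2^5 = 32. Work downward with a_k = (k+1)(k+2) a_{k+2} / ((k - 6)(k + 6)):
  a_4 = (5)(6)(32) / ((4 - 6)(4 + 6)) = 960/(-20) = -48
  a_2 = (3)(4)(-48) / ((2 - 6)(2 + 6)) = -576/(-32) = 18
  a_0 = (1)(2)(18) / ((0 - 6)(0 + 6)) = 36/(-36) = -1
Hence T_6(x) = 32 x^6 - 48 x^4 + 18 x^2 - 1.

T_6(x); series = 32 x^6 - 48 x^4 + 18 x^2 - 1


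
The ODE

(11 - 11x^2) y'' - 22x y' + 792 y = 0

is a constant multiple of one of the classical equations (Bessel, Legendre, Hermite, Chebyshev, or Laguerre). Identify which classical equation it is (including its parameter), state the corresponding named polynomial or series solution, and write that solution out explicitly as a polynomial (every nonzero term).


All three coefficients share the factor 11; dividing through by 11 gives  (1 - x^2) y'' - 2x y' + 72 y = 0.
This matches the Legendre equation (1 - x^2) y'' - 2x y' + n(n+1) y = 0 (note the -2x y' term) with n(n+1) = 72, so n = 8; the polynomial solution is P_8(x).
With y = sum_k a_k x^k, matching x^k gives (k+2)(k+1) a_{k+2} = [k(k+1) - n(n+1)] a_k = (k - 8)(k + 9) a_k. The right side vanishes at k = 8, so the series with the parity of 8 terminates at degree 8.
Standard normalization (P_n(1) = 1): leading coefficient (2n)!/(2^n (n!)^2) = 20922789888000/(256*1625702400) = 6435/128, so a_8 = 6435/128. Work downward with a_k = (k+1)(k+2) a_{k+2} / ((k - 8)(k + 9)):
  a_6 = (7)(8)(6435/128) / ((6 - 8)(6 + 9)) = (45045/16)/(-30) = -3003/32
  a_4 = (5)(6)(-3003/32) / ((4 - 8)(4 + 9)) = (-45045/16)/(-52) = 3465/64
  a_2 = (3)(4)(3465/64) / ((2 - 8)(2 + 9)) = (10395/16)/(-66) = -315/32
  a_0 = (1)(2)(-315/32) / ((0 - 8)(0 + 9)) = (-315/16)/(-72) = 35/128
Hence P_8(x) = 6435 x^8/128 - 3003 x^6/32 + 3465 x^4/64 - 315 x^2/32 + 35/128.

P_8(x); series = 6435 x^8/128 - 3003 x^6/32 + 3465 x^4/64 - 315 x^2/32 + 35/128


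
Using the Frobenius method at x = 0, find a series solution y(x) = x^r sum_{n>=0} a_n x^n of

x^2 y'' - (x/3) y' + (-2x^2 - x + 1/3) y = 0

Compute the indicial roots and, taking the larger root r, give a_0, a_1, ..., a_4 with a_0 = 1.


Write in Frobenius form y'' + (p(x)/x) y' + (q(x)/x^2) y = 0:
  p(x) = -1/3,  q(x) = -2x^2 - x + 1/3.
Indicial equation: r(r-1) + (-1/3) r + (1/3) = 0 -> roots r_1 = 1, r_2 = 1/3.
Take r = r_1 = 1. Let y(x) = x^r sum_{n>=0} a_n x^n with a_0 = 1.
Substitute y = x^r sum a_n x^n and match x^{r+n}. The recurrence is
  D(n) a_n - 1 a_{n-1} - 2 a_{n-2} = 0,  where D(n) = (r+n)(r+n-1) + (-1/3)(r+n) + (1/3).
  a_n = [1 a_{n-1} + 2 a_{n-2}] / D(n).
Since the indicial polynomial factors as (r - r_1)(r - r_2), D(n) = (r_1 + n - r_1)(r_1 + n - r_2) = n(n + 2/3).
Evaluating step by step (a_0 = 1):
  n = 1: D(1) = 1(1 + 2/3) = 5/3; numerator = 1(1) = 1; a_1 = (1)/(5/3) = 3/5
  n = 2: D(2) = 2(2 + 2/3) = 16/3; numerator = 1(3/5) + 2(1) = 13/5; a_2 = (13/5)/(16/3) = 39/80
  n = 3: D(3) = 3(3 + 2/3) = 11; numerator = 1(39/80) + 2(3/5) = 27/16; a_3 = (27/16)/(11) = 27/176
  n = 4: D(4) = 4(4 + 2/3) = 56/3; numerator = 1(27/176) + 2(39/80) = 993/880; a_4 = (993/880)/(56/3) = 2979/49280

r = 1; a_0 = 1; a_1 = 3/5; a_2 = 39/80; a_3 = 27/176; a_4 = 2979/49280


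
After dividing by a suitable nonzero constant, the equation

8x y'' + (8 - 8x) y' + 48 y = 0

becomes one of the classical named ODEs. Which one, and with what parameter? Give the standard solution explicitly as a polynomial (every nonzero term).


All three coefficients share the factor 8; dividing through by 8 gives  x y'' + (1 - x) y' + 6 y = 0.
This matches the Laguerre equation x y'' + (1 - x) y' + n y = 0 with n = 6; the polynomial solution is L_6(x).
With y = sum_k a_k x^k, matching x^k gives (k+1)k a_{k+1} + (k+1) a_{k+1} - k a_k + n a_k = 0, i.e. (k+1)^2 a_{k+1} = (k - n) a_k = (k - 6) a_k. The right side vanishes at k = 6, so the series terminates at degree 6.
Standard normalization L_n(0) = 1 gives a_0 = 1. Work upward with a_{k+1} = (k - 6) a_k / (k+1)^2:
  a_1 = (0 - 6)(1) / 1^2 = -6/1 = -6
  a_2 = (1 - 6)(-6) / 2^2 = 30/4 = 15/2
  a_3 = (2 - 6)(15/2) / 3^2 = -30/9 = -10/3
  a_4 = (3 - 6)(-10/3) / 4^2 = 10/16 = 5/8
  a_5 = (4 - 6)(5/8) / 5^2 = (-5/4)/25 = -1/20
  a_6 = (5 - 6)(-1/20) / 6^2 = (1/20)/36 = 1/720
Hence L_6(x) = x^6/720 - x^5/20 + 5 x^4/8 - 10 x^3/3 + 15 x^2/2 - 6 x + 1.

L_6(x); series = x^6/720 - x^5/20 + 5 x^4/8 - 10 x^3/3 + 15 x^2/2 - 6 x + 1


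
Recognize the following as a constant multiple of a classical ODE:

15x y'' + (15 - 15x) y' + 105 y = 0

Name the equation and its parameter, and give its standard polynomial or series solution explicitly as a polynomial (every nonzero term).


All three coefficients share the factor 15; dividing through by 15 gives  x y'' + (1 - x) y' + 7 y = 0.
This matches the Laguerre equation x y'' + (1 - x) y' + n y = 0 with n = 7; the polynomial solution is L_7(x).
With y = sum_k a_k x^k, matching x^k gives (k+1)k a_{k+1} + (k+1) a_{k+1} - k a_k + n a_k = 0, i.e. (k+1)^2 a_{k+1} = (k - n) a_k = (k - 7) a_k. The right side vanishes at k = 7, so the series terminates at degree 7.
Standard normalization L_n(0) = 1 gives a_0 = 1. Work upward with a_{k+1} = (k - 7) a_k / (k+1)^2:
  a_1 = (0 - 7)(1) / 1^2 = -7/1 = -7
  a_2 = (1 - 7)(-7) / 2^2 = 42/4 = 21/2
  a_3 = (2 - 7)(21/2) / 3^2 = (-105/2)/9 = -35/6
  a_4 = (3 - 7)(-35/6) / 4^2 = (70/3)/16 = 35/24
  a_5 = (4 - 7)(35/24) / 5^2 = (-35/8)/25 = -7/40
  a_6 = (5 - 7)(-7/40) / 6^2 = (7/20)/36 = 7/720
  a_7 = (6 - 7)(7/720) / 7^2 = (-7/720)/49 = -1/5040
Hence L_7(x) = -x^7/5040 + 7 x^6/720 - 7 x^5/40 + 35 x^4/24 - 35 x^3/6 + 21 x^2/2 - 7 x + 1.

L_7(x); series = -x^7/5040 + 7 x^6/720 - 7 x^5/40 + 35 x^4/24 - 35 x^3/6 + 21 x^2/2 - 7 x + 1


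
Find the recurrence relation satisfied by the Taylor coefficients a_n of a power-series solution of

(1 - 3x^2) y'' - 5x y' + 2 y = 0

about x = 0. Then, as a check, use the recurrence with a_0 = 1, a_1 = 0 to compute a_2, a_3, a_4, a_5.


Substitute y = sum_n a_n x^n.
(1 - 3 x^2) y'' contributes (n+2)(n+1) a_{n+2} - 3 n(n-1) a_n at x^n.
-5 x y'(x) contributes -5 n a_n at x^n.
2 y(x) contributes 2 a_n at x^n.
Matching x^n: (n+2)(n+1) a_{n+2} + (-3 n(n-1) - 5 n + 2) a_n = 0.
Thus a_{n+2} = (3 n(n-1) + 5 n - 2) / ((n+1)(n+2)) * a_n.

Check with a_0 = 1, a_1 = 0 (apply the recurrence for n = 0, 1, 2, 3): a_0 = 1, a_1 = 0, a_2 = -1, a_3 = 0, a_4 = -7/6, a_5 = 0.

a_(n+2) = (3 n(n-1) + 5 n - 2) / ((n+1)(n+2)) * a_n; check: a_0 = 1, a_1 = 0, a_2 = -1, a_3 = 0, a_4 = -7/6, a_5 = 0


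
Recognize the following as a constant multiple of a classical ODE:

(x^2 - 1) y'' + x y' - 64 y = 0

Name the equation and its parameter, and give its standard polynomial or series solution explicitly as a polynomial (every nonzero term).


All three coefficients share the factor -1; dividing through by -1 gives  (1 - x^2) y'' - x y' + 64 y = 0.
This matches the Chebyshev equation (1 - x^2) y'' - x y' + n^2 y = 0 (note the -x y' term, not -2x y') with n^2 = 64, so n = 8; the polynomial solution is T_8(x).
With y = sum_k a_k x^k, matching x^k gives (k+2)(k+1) a_{k+2} = (k^2 - n^2) a_k = (k - 8)(k + 8) a_k. The right side vanishes at k = 8, so the series with the parity of 8 terminates at degree 8.
Standard normalization: leading coefficient of T_n is 2^(n-1), so a_8 = 2^7 = 128. Work downward with a_k = (k+1)(k+2) a_{k+2} / ((k - 8)(k + 8)):
  a_6 = (7)(8)(128) / ((6 - 8)(6 + 8)) = 7168/(-28) = -256
  a_4 = (5)(6)(-256) / ((4 - 8)(4 + 8)) = -7680/(-48) = 160
  a_2 = (3)(4)(160) / ((2 - 8)(2 + 8)) = 1920/(-60) = -32
  a_0 = (1)(2)(-32) / ((0 - 8)(0 + 8)) = -64/(-64) = 1
Hence T_8(x) = 128 x^8 - 256 x^6 + 160 x^4 - 32 x^2 + 1.

T_8(x); series = 128 x^8 - 256 x^6 + 160 x^4 - 32 x^2 + 1


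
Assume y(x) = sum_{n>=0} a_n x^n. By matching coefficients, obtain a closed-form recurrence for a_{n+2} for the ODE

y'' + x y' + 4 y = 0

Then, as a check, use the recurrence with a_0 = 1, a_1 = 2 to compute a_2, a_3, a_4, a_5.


Substitute y = sum_n a_n x^n.
y''(x) has coefficient (n+2)(n+1) a_{n+2} at x^n;
x y'(x) has coefficient n a_n at x^n (shift);
4 y(x) has coefficient 4 a_n at x^n.
Matching x^n: (n+2)(n+1) a_{n+2} + (n + 4) a_n = 0.
Thus a_{n+2} = (-n - 4) / ((n+1)(n+2)) * a_n.

Check with a_0 = 1, a_1 = 2 (apply the recurrence for n = 0, 1, 2, 3): a_0 = 1, a_1 = 2, a_2 = -2, a_3 = -5/3, a_4 = 1, a_5 = 7/12.

a_(n+2) = (-n - 4) / ((n+1)(n+2)) * a_n; check: a_0 = 1, a_1 = 2, a_2 = -2, a_3 = -5/3, a_4 = 1, a_5 = 7/12


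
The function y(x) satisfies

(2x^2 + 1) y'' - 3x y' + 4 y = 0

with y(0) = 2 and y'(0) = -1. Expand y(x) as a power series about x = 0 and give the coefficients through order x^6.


Ansatz: y(x) = sum_{n>=0} a_n x^n, so y'(x) = sum_{n>=1} n a_n x^(n-1) and y''(x) = sum_{n>=2} n(n-1) a_n x^(n-2).
Substitute into P(x) y'' + Q(x) y' + R(x) y = 0 with P(x) = 2x^2 + 1, Q(x) = -3x, R(x) = 4, and match powers of x.
Initial conditions: a_0 = 2, a_1 = -1.
Setting the coefficient of each power of x to zero and solving order by order (substituting the coefficients already found):
  x^0: 2 a_2 + 4 a_0 = 0  ->  2 a_2 = -4 a_0 = -8  ->  a_2 = -4
  x^1: 6 a_3 + a_1 = 0  ->  6 a_3 = -a_1 = 1  ->  a_3 = 1/6
  x^2: 12 a_4 + 2 a_2 = 0  ->  12 a_4 = -2 a_2 = 8  ->  a_4 = 2/3
  x^3: 20 a_5 + 7 a_3 = 0  ->  20 a_5 = -7 a_3 = -7/6  ->  a_5 = -7/120
  x^4: 30 a_6 + 16 a_4 = 0  ->  30 a_6 = -16 a_4 = -32/3  ->  a_6 = -16/45
Truncated series: y(x) = 2 - x - 4 x^2 + (1/6) x^3 + (2/3) x^4 - (7/120) x^5 - (16/45) x^6 + O(x^7).

a_0 = 2; a_1 = -1; a_2 = -4; a_3 = 1/6; a_4 = 2/3; a_5 = -7/120; a_6 = -16/45


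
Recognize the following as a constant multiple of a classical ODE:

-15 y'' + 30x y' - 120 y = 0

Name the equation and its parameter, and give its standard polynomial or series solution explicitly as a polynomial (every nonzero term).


All three coefficients share the factor -15; dividing through by -15 gives  y'' - 2x y' + 8 y = 0.
This matches the Hermite equation y'' - 2x y' + 2n y = 0 with 2n = 8, so n = 4; the polynomial solution is H_4(x).
With y = sum_k a_k x^k, matching x^k gives (k+2)(k+1) a_{k+2} = 2(k - n) a_k = 2(k - 4) a_k. The right side vanishes at k = 4, so the series with the parity of 4 terminates at degree 4.
Standard normalization: leading coefficient of H_n is 2^n, so a_4 = 2^4 = 16. Work downward with a_k = (k+1)(k+2) a_{k+2} / (2(k - n)):
  a_2 = (3)(4)(16) / (2(2 - 4)) = 192/(-4) = -48
  a_0 = (1)(2)(-48) / (2(0 - 4)) = -96/(-8) = 12
Hence H_4(x) = 16 x^4 - 48 x^2 + 12.

H_4(x); series = 16 x^4 - 48 x^2 + 12


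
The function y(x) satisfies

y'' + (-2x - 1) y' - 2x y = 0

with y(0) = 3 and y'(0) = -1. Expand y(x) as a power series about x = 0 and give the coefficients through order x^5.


Ansatz: y(x) = sum_{n>=0} a_n x^n, so y'(x) = sum_{n>=1} n a_n x^(n-1) and y''(x) = sum_{n>=2} n(n-1) a_n x^(n-2).
Substitute into P(x) y'' + Q(x) y' + R(x) y = 0 with P(x) = 1, Q(x) = -2x - 1, R(x) = -2x, and match powers of x.
Initial conditions: a_0 = 3, a_1 = -1.
Setting the coefficient of each power of x to zero and solving order by order (substituting the coefficients already found):
  x^0: 2 a_2 - a_1 = 0  ->  2 a_2 = a_1 = -1  ->  a_2 = -1/2
  x^1: 6 a_3 - 2 a_2 - 2 a_1 - 2 a_0 = 0  ->  6 a_3 = 2 a_2 + 2 a_1 + 2 a_0 = 3  ->  a_3 = 1/2
  x^2: 12 a_4 - 3 a_3 - 4 a_2 - 2 a_1 = 0  ->  12 a_4 = 3 a_3 + 4 a_2 + 2 a_1 = -5/2  ->  a_4 = -5/24
  x^3: 20 a_5 - 4 a_4 - 6 a_3 - 2 a_2 = 0  ->  20 a_5 = 4 a_4 + 6 a_3 + 2 a_2 = 7/6  ->  a_5 = 7/120
Truncated series: y(x) = 3 - x - (1/2) x^2 + (1/2) x^3 - (5/24) x^4 + (7/120) x^5 + O(x^6).

a_0 = 3; a_1 = -1; a_2 = -1/2; a_3 = 1/2; a_4 = -5/24; a_5 = 7/120


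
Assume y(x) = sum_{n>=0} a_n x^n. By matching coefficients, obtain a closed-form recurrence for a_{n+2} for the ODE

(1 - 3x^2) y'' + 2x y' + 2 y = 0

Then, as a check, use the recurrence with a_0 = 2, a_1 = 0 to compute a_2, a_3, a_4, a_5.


Substitute y = sum_n a_n x^n.
(1 - 3 x^2) y'' contributes (n+2)(n+1) a_{n+2} - 3 n(n-1) a_n at x^n.
2 x y'(x) contributes 2 n a_n at x^n.
2 y(x) contributes 2 a_n at x^n.
Matching x^n: (n+2)(n+1) a_{n+2} + (-3 n(n-1) + 2 n + 2) a_n = 0.
Thus a_{n+2} = (3 n(n-1) - 2 n - 2) / ((n+1)(n+2)) * a_n.

Check with a_0 = 2, a_1 = 0 (apply the recurrence for n = 0, 1, 2, 3): a_0 = 2, a_1 = 0, a_2 = -2, a_3 = 0, a_4 = 0, a_5 = 0.

a_(n+2) = (3 n(n-1) - 2 n - 2) / ((n+1)(n+2)) * a_n; check: a_0 = 2, a_1 = 0, a_2 = -2, a_3 = 0, a_4 = 0, a_5 = 0


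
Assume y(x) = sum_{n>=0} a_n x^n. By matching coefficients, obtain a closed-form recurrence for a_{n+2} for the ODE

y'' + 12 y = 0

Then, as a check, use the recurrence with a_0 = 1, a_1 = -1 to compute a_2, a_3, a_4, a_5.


Substitute y = sum_n a_n x^n into y'' + (const) y = 0.
y''(x) = sum_{n>=0} (n+2)(n+1) a_{n+2} x^n.
The ODE becomes sum_n [(n+2)(n+1) a_{n+2} + 12 a_n] x^n = 0.
Setting each coefficient to zero gives the recurrence:
  (n+2)(n+1) a_{n+2} + 12 a_n = 0,
  a_{n+2} = -12 / ((n+1)(n+2)) a_n.

Check with a_0 = 1, a_1 = -1 (apply the recurrence for n = 0, 1, 2, 3): a_0 = 1, a_1 = -1, a_2 = -6, a_3 = 2, a_4 = 6, a_5 = -6/5.

a_{n+2} = -12/((n+1)(n+2)) * a_n; check: a_0 = 1, a_1 = -1, a_2 = -6, a_3 = 2, a_4 = 6, a_5 = -6/5


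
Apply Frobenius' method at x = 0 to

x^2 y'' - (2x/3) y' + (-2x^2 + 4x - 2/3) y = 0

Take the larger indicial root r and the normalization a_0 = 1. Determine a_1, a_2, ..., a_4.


Write in Frobenius form y'' + (p(x)/x) y' + (q(x)/x^2) y = 0:
  p(x) = -2/3,  q(x) = -2x^2 + 4x - 2/3.
Indicial equation: r(r-1) + (-2/3) r + (-2/3) = 0 -> roots r_1 = 2, r_2 = -1/3.
Take r = r_1 = 2. Let y(x) = x^r sum_{n>=0} a_n x^n with a_0 = 1.
Substitute y = x^r sum a_n x^n and match x^{r+n}. The recurrence is
  D(n) a_n + 4 a_{n-1} - 2 a_{n-2} = 0,  where D(n) = (r+n)(r+n-1) + (-2/3)(r+n) + (-2/3).
  a_n = [-4 a_{n-1} + 2 a_{n-2}] / D(n).
Since the indicial polynomial factors as (r - r_1)(r - r_2), D(n) = (r_1 + n - r_1)(r_1 + n - r_2) = n(n + 7/3).
Evaluating step by step (a_0 = 1):
  n = 1: D(1) = 1(1 + 7/3) = 10/3; numerator = -4(1) = -4; a_1 = (-4)/(10/3) = -6/5
  n = 2: D(2) = 2(2 + 7/3) = 26/3; numerator = -4(-6/5) + 2(1) = 34/5; a_2 = (34/5)/(26/3) = 51/65
  n = 3: D(3) = 3(3 + 7/3) = 16; numerator = -4(51/65) + 2(-6/5) = -72/13; a_3 = (-72/13)/(16) = -9/26
  n = 4: D(4) = 4(4 + 7/3) = 76/3; numerator = -4(-9/26) + 2(51/65) = 192/65; a_4 = (192/65)/(76/3) = 144/1235

r = 2; a_0 = 1; a_1 = -6/5; a_2 = 51/65; a_3 = -9/26; a_4 = 144/1235


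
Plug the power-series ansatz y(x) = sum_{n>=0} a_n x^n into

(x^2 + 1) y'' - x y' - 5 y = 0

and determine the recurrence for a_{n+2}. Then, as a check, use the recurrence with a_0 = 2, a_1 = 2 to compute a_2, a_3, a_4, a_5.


Substitute y = sum_n a_n x^n.
(1 + 1 x^2) y'' contributes (n+2)(n+1) a_{n+2} + n(n-1) a_n at x^n.
-x y'(x) contributes -n a_n at x^n.
-5 y(x) contributes -5 a_n at x^n.
Matching x^n: (n+2)(n+1) a_{n+2} + (n(n-1) - n - 5) a_n = 0.
Thus a_{n+2} = (-n(n-1) + n + 5) / ((n+1)(n+2)) * a_n.

Check with a_0 = 2, a_1 = 2 (apply the recurrence for n = 0, 1, 2, 3): a_0 = 2, a_1 = 2, a_2 = 5, a_3 = 2, a_4 = 25/12, a_5 = 1/5.

a_(n+2) = (-n(n-1) + n + 5) / ((n+1)(n+2)) * a_n; check: a_0 = 2, a_1 = 2, a_2 = 5, a_3 = 2, a_4 = 25/12, a_5 = 1/5


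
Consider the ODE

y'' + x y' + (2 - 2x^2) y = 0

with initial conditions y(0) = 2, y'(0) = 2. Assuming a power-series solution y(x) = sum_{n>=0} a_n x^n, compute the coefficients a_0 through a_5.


Ansatz: y(x) = sum_{n>=0} a_n x^n, so y'(x) = sum_{n>=1} n a_n x^(n-1) and y''(x) = sum_{n>=2} n(n-1) a_n x^(n-2).
Substitute into P(x) y'' + Q(x) y' + R(x) y = 0 with P(x) = 1, Q(x) = x, R(x) = 2 - 2x^2, and match powers of x.
Initial conditions: a_0 = 2, a_1 = 2.
Setting the coefficient of each power of x to zero and solving order by order (substituting the coefficients already found):
  x^0: 2 a_2 + 2 a_0 = 0  ->  2 a_2 = -2 a_0 = -4  ->  a_2 = -2
  x^1: 6 a_3 + 3 a_1 = 0  ->  6 a_3 = -3 a_1 = -6  ->  a_3 = -1
  x^2: 12 a_4 + 4 a_2 - 2 a_0 = 0  ->  12 a_4 = -4 a_2 + 2 a_0 = 12  ->  a_4 = 1
  x^3: 20 a_5 + 5 a_3 - 2 a_1 = 0  ->  20 a_5 = -5 a_3 + 2 a_1 = 9  ->  a_5 = 9/20
Truncated series: y(x) = 2 + 2 x - 2 x^2 - x^3 + x^4 + (9/20) x^5 + O(x^6).

a_0 = 2; a_1 = 2; a_2 = -2; a_3 = -1; a_4 = 1; a_5 = 9/20


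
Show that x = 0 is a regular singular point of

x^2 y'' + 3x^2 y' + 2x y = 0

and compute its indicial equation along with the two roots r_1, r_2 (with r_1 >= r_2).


Divide by x^2 to reach normal form y'' + P_1(x) y' + P_2(x) y = 0 with P_1(x) = 3 and P_2(x) = 2/x.
x = 0 is a singular point because the y-coefficient 2/x has a pole at x = 0.
It is a regular singular point because x P_1(x) = p(x) = 3x and x^2 P_2(x) = q(x) = 2x are polynomials, hence analytic at x = 0.
p(0) = 0,  q(0) = 0.
Indicial equation: r(r-1) + p(0) r + q(0) = 0, i.e. r^2 + (p(0) - 1) r + q(0) = 0, i.e. r^2 - 1 r = 0.
Discriminant: (-1)^2 - 4(0) = 1, so r = (1 ± 1)/2.
Solving: r_1 = 1, r_2 = 0.

indicial: r^2 - 1 r = 0; roots r_1 = 1, r_2 = 0


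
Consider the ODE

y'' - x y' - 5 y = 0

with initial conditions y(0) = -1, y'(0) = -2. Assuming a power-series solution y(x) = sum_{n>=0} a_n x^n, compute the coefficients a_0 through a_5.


Ansatz: y(x) = sum_{n>=0} a_n x^n, so y'(x) = sum_{n>=1} n a_n x^(n-1) and y''(x) = sum_{n>=2} n(n-1) a_n x^(n-2).
Substitute into P(x) y'' + Q(x) y' + R(x) y = 0 with P(x) = 1, Q(x) = -x, R(x) = -5, and match powers of x.
Initial conditions: a_0 = -1, a_1 = -2.
Setting the coefficient of each power of x to zero and solving order by order (substituting the coefficients already found):
  x^0: 2 a_2 - 5 a_0 = 0  ->  2 a_2 = 5 a_0 = -5  ->  a_2 = -5/2
  x^1: 6 a_3 - 6 a_1 = 0  ->  6 a_3 = 6 a_1 = -12  ->  a_3 = -2
  x^2: 12 a_4 - 7 a_2 = 0  ->  12 a_4 = 7 a_2 = -35/2  ->  a_4 = -35/24
  x^3: 20 a_5 - 8 a_3 = 0  ->  20 a_5 = 8 a_3 = -16  ->  a_5 = -4/5
Truncated series: y(x) = -1 - 2 x - (5/2) x^2 - 2 x^3 - (35/24) x^4 - (4/5) x^5 + O(x^6).

a_0 = -1; a_1 = -2; a_2 = -5/2; a_3 = -2; a_4 = -35/24; a_5 = -4/5


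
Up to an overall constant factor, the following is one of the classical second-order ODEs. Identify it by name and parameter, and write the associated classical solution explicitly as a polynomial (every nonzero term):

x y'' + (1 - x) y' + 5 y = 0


The equation is already in a standard form:  x y'' + (1 - x) y' + 5 y = 0.
This matches the Laguerre equation x y'' + (1 - x) y' + n y = 0 with n = 5; the polynomial solution is L_5(x).
With y = sum_k a_k x^k, matching x^k gives (k+1)k a_{k+1} + (k+1) a_{k+1} - k a_k + n a_k = 0, i.e. (k+1)^2 a_{k+1} = (k - n) a_k = (k - 5) a_k. The right side vanishes at k = 5, so the series terminates at degree 5.
Standard normalization L_n(0) = 1 gives a_0 = 1. Work upward with a_{k+1} = (k - 5) a_k / (k+1)^2:
  a_1 = (0 - 5)(1) / 1^2 = -5/1 = -5
  a_2 = (1 - 5)(-5) / 2^2 = 20/4 = 5
  a_3 = (2 - 5)(5) / 3^2 = -15/9 = -5/3
  a_4 = (3 - 5)(-5/3) / 4^2 = (10/3)/16 = 5/24
  a_5 = (4 - 5)(5/24) / 5^2 = (-5/24)/25 = -1/120
Hence L_5(x) = -x^5/120 + 5 x^4/24 - 5 x^3/3 + 5 x^2 - 5 x + 1.

L_5(x); series = -x^5/120 + 5 x^4/24 - 5 x^3/3 + 5 x^2 - 5 x + 1


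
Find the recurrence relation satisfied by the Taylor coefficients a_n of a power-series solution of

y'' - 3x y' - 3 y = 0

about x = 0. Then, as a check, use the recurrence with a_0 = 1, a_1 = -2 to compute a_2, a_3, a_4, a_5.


Substitute y = sum_n a_n x^n.
y''(x) has coefficient (n+2)(n+1) a_{n+2} at x^n;
-3 x y'(x) has coefficient -3 n a_n at x^n (shift);
-3 y(x) has coefficient -3 a_n at x^n.
Matching x^n: (n+2)(n+1) a_{n+2} + (-3n - 3) a_n = 0.
Thus a_{n+2} = (3n + 3) / ((n+1)(n+2)) * a_n.

Check with a_0 = 1, a_1 = -2 (apply the recurrence for n = 0, 1, 2, 3): a_0 = 1, a_1 = -2, a_2 = 3/2, a_3 = -2, a_4 = 9/8, a_5 = -6/5.

a_(n+2) = (3n + 3) / ((n+1)(n+2)) * a_n; check: a_0 = 1, a_1 = -2, a_2 = 3/2, a_3 = -2, a_4 = 9/8, a_5 = -6/5


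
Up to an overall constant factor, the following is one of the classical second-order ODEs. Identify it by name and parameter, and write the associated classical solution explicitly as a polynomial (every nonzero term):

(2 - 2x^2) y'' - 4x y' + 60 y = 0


All three coefficients share the factor 2; dividing through by 2 gives  (1 - x^2) y'' - 2x y' + 30 y = 0.
This matches the Legendre equation (1 - x^2) y'' - 2x y' + n(n+1) y = 0 (note the -2x y' term) with n(n+1) = 30, so n = 5; the polynomial solution is P_5(x).
With y = sum_k a_k x^k, matching x^k gives (k+2)(k+1) a_{k+2} = [k(k+1) - n(n+1)] a_k = (k - 5)(k + 6) a_k. The right side vanishes at k = 5, so the series with the parity of 5 terminates at degree 5.
Standard normalization (P_n(1) = 1): leading coefficient (2n)!/(2^n (n!)^2) = 3628800/(32*14400) = 63/8, so a_5 = 63/8. Work downward with a_k = (k+1)(k+2) a_{k+2} / ((k - 5)(k + 6)):
  a_3 = (4)(5)(63/8) / ((3 - 5)(3 + 6)) = (315/2)/(-18) = -35/4
  a_1 = (2)(3)(-35/4) / ((1 - 5)(1 + 6)) = (-105/2)/(-28) = 15/8
Hence P_5(x) = 63 x^5/8 - 35 x^3/4 + 15 x/8.

P_5(x); series = 63 x^5/8 - 35 x^3/4 + 15 x/8


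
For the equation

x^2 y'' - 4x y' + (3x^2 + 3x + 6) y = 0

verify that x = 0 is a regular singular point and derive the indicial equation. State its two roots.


Divide by x^2 to reach normal form y'' + P_1(x) y' + P_2(x) y = 0 with P_1(x) = -4/x and P_2(x) = 3 + 3/x + 6/x^2.
x = 0 is a singular point because the y'-coefficient -4/x has a pole at x = 0 and the y-coefficient 3 + 3/x + 6/x^2 has a pole at x = 0.
It is a regular singular point because x P_1(x) = p(x) = -4 and x^2 P_2(x) = q(x) = 3x^2 + 3x + 6 are polynomials, hence analytic at x = 0.
p(0) = -4,  q(0) = 6.
Indicial equation: r(r-1) + p(0) r + q(0) = 0, i.e. r^2 + (p(0) - 1) r + q(0) = 0, i.e. r^2 - 5 r + 6 = 0.
Discriminant: (-5)^2 - 4(6) = 1, so r = (5 ± 1)/2.
Solving: r_1 = 3, r_2 = 2.

indicial: r^2 - 5 r + 6 = 0; roots r_1 = 3, r_2 = 2


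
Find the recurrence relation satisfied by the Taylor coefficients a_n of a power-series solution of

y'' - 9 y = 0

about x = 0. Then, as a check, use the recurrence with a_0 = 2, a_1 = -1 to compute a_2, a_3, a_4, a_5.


Substitute y = sum_n a_n x^n into y'' + (const) y = 0.
y''(x) = sum_{n>=0} (n+2)(n+1) a_{n+2} x^n.
The ODE becomes sum_n [(n+2)(n+1) a_{n+2} - 9 a_n] x^n = 0.
Setting each coefficient to zero gives the recurrence:
  (n+2)(n+1) a_{n+2} - 9 a_n = 0,
  a_{n+2} = 9 / ((n+1)(n+2)) a_n.

Check with a_0 = 2, a_1 = -1 (apply the recurrence for n = 0, 1, 2, 3): a_0 = 2, a_1 = -1, a_2 = 9, a_3 = -3/2, a_4 = 27/4, a_5 = -27/40.

a_{n+2} = 9/((n+1)(n+2)) * a_n; check: a_0 = 2, a_1 = -1, a_2 = 9, a_3 = -3/2, a_4 = 27/4, a_5 = -27/40


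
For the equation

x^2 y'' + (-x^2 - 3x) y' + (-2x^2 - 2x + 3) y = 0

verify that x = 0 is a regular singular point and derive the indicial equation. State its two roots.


Divide by x^2 to reach normal form y'' + P_1(x) y' + P_2(x) y = 0 with P_1(x) = -1 - 3/x and P_2(x) = -2 - 2/x + 3/x^2.
x = 0 is a singular point because the y'-coefficient -1 - 3/x has a pole at x = 0 and the y-coefficient -2 - 2/x + 3/x^2 has a pole at x = 0.
It is a regular singular point because x P_1(x) = p(x) = -x - 3 and x^2 P_2(x) = q(x) = -2x^2 - 2x + 3 are polynomials, hence analytic at x = 0.
p(0) = -3,  q(0) = 3.
Indicial equation: r(r-1) + p(0) r + q(0) = 0, i.e. r^2 + (p(0) - 1) r + q(0) = 0, i.e. r^2 - 4 r + 3 = 0.
Discriminant: (-4)^2 - 4(3) = 4, so r = (4 ± 2)/2.
Solving: r_1 = 3, r_2 = 1.

indicial: r^2 - 4 r + 3 = 0; roots r_1 = 3, r_2 = 1


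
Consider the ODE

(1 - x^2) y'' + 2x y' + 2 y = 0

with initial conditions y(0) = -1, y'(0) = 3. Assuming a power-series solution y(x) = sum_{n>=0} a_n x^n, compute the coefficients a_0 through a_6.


Ansatz: y(x) = sum_{n>=0} a_n x^n, so y'(x) = sum_{n>=1} n a_n x^(n-1) and y''(x) = sum_{n>=2} n(n-1) a_n x^(n-2).
Substitute into P(x) y'' + Q(x) y' + R(x) y = 0 with P(x) = 1 - x^2, Q(x) = 2x, R(x) = 2, and match powers of x.
Initial conditions: a_0 = -1, a_1 = 3.
Setting the coefficient of each power of x to zero and solving order by order (substituting the coefficients already found):
  x^0: 2 a_2 + 2 a_0 = 0  ->  2 a_2 = -2 a_0 = 2  ->  a_2 = 1
  x^1: 6 a_3 + 4 a_1 = 0  ->  6 a_3 = -4 a_1 = -12  ->  a_3 = -2
  x^2: 12 a_4 + 4 a_2 = 0  ->  12 a_4 = -4 a_2 = -4  ->  a_4 = -1/3
  x^3: 20 a_5 + 2 a_3 = 0  ->  20 a_5 = -2 a_3 = 4  ->  a_5 = 1/5
  x^4: 30 a_6 - 2 a_4 = 0  ->  30 a_6 = 2 a_4 = -2/3  ->  a_6 = -1/45
Truncated series: y(x) = -1 + 3 x + x^2 - 2 x^3 - (1/3) x^4 + (1/5) x^5 - (1/45) x^6 + O(x^7).

a_0 = -1; a_1 = 3; a_2 = 1; a_3 = -2; a_4 = -1/3; a_5 = 1/5; a_6 = -1/45


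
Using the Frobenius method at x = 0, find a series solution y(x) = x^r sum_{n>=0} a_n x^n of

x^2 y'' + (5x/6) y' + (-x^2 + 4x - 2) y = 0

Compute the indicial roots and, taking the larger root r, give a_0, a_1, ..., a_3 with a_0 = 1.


Write in Frobenius form y'' + (p(x)/x) y' + (q(x)/x^2) y = 0:
  p(x) = 5/6,  q(x) = -x^2 + 4x - 2.
Indicial equation: r(r-1) + (5/6) r + (-2) = 0 -> roots r_1 = 3/2, r_2 = -4/3.
Take r = r_1 = 3/2. Let y(x) = x^r sum_{n>=0} a_n x^n with a_0 = 1.
Substitute y = x^r sum a_n x^n and match x^{r+n}. The recurrence is
  D(n) a_n + 4 a_{n-1} - 1 a_{n-2} = 0,  where D(n) = (r+n)(r+n-1) + (5/6)(r+n) + (-2).
  a_n = [-4 a_{n-1} + 1 a_{n-2}] / D(n).
Since the indicial polynomial factors as (r - r_1)(r - r_2), D(n) = (r_1 + n - r_1)(r_1 + n - r_2) = n(n + 17/6).
Evaluating step by step (a_0 = 1):
  n = 1: D(1) = 1(1 + 17/6) = 23/6; numerator = -4(1) = -4; a_1 = (-4)/(23/6) = -24/23
  n = 2: D(2) = 2(2 + 17/6) = 29/3; numerator = -4(-24/23) + 1(1) = 119/23; a_2 = (119/23)/(29/3) = 357/667
  n = 3: D(3) = 3(3 + 17/6) = 35/2; numerator = -4(357/667) + 1(-24/23) = -2124/667; a_3 = (-2124/667)/(35/2) = -4248/23345

r = 3/2; a_0 = 1; a_1 = -24/23; a_2 = 357/667; a_3 = -4248/23345


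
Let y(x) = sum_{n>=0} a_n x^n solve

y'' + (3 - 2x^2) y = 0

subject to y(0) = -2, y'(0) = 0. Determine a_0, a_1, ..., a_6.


Ansatz: y(x) = sum_{n>=0} a_n x^n, so y'(x) = sum_{n>=1} n a_n x^(n-1) and y''(x) = sum_{n>=2} n(n-1) a_n x^(n-2).
Substitute into P(x) y'' + Q(x) y' + R(x) y = 0 with P(x) = 1, Q(x) = 0, R(x) = 3 - 2x^2, and match powers of x.
Initial conditions: a_0 = -2, a_1 = 0.
Setting the coefficient of each power of x to zero and solving order by order (substituting the coefficients already found):
  x^0: 2 a_2 + 3 a_0 = 0  ->  2 a_2 = -3 a_0 = 6  ->  a_2 = 3
  x^1: 6 a_3 + 3 a_1 = 0  ->  6 a_3 = -3 a_1 = 0  ->  a_3 = 0
  x^2: 12 a_4 + 3 a_2 - 2 a_0 = 0  ->  12 a_4 = -3 a_2 + 2 a_0 = -13  ->  a_4 = -13/12
  x^3: 20 a_5 + 3 a_3 - 2 a_1 = 0  ->  20 a_5 = -3 a_3 + 2 a_1 = 0  ->  a_5 = 0
  x^4: 30 a_6 + 3 a_4 - 2 a_2 = 0  ->  30 a_6 = -3 a_4 + 2 a_2 = 37/4  ->  a_6 = 37/120
Truncated series: y(x) = -2 + 3 x^2 - (13/12) x^4 + (37/120) x^6 + O(x^7).

a_0 = -2; a_1 = 0; a_2 = 3; a_3 = 0; a_4 = -13/12; a_5 = 0; a_6 = 37/120


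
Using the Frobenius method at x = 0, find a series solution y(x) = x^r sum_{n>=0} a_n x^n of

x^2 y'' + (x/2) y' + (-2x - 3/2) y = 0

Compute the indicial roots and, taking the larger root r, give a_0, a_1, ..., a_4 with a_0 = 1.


Write in Frobenius form y'' + (p(x)/x) y' + (q(x)/x^2) y = 0:
  p(x) = 1/2,  q(x) = -2x - 3/2.
Indicial equation: r(r-1) + (1/2) r + (-3/2) = 0 -> roots r_1 = 3/2, r_2 = -1.
Take r = r_1 = 3/2. Let y(x) = x^r sum_{n>=0} a_n x^n with a_0 = 1.
Substitute y = x^r sum a_n x^n and match x^{r+n}. The recurrence is
  D(n) a_n - 2 a_{n-1} = 0,  where D(n) = (r+n)(r+n-1) + (1/2)(r+n) + (-3/2).
  a_n = 2 / D(n) * a_{n-1}.
Since the indicial polynomial factors as (r - r_1)(r - r_2), D(n) = (r_1 + n - r_1)(r_1 + n - r_2) = n(n + 5/2).
Evaluating step by step (a_0 = 1):
  n = 1: D(1) = 1(1 + 5/2) = 7/2; numerator = 2(1) = 2; a_1 = (2)/(7/2) = 4/7
  n = 2: D(2) = 2(2 + 5/2) = 9; numerator = 2(4/7) = 8/7; a_2 = (8/7)/(9) = 8/63
  n = 3: D(3) = 3(3 + 5/2) = 33/2; numerator = 2(8/63) = 16/63; a_3 = (16/63)/(33/2) = 32/2079
  n = 4: D(4) = 4(4 + 5/2) = 26; numerator = 2(32/2079) = 64/2079; a_4 = (64/2079)/(26) = 32/27027

r = 3/2; a_0 = 1; a_1 = 4/7; a_2 = 8/63; a_3 = 32/2079; a_4 = 32/27027


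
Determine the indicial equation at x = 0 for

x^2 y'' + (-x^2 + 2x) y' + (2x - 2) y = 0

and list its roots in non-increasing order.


Divide by x^2 to reach normal form y'' + P_1(x) y' + P_2(x) y = 0 with P_1(x) = -1 + 2/x and P_2(x) = 2/x - 2/x^2.
x = 0 is a singular point because the y'-coefficient -1 + 2/x has a pole at x = 0 and the y-coefficient 2/x - 2/x^2 has a pole at x = 0.
It is a regular singular point because x P_1(x) = p(x) = 2 - x and x^2 P_2(x) = q(x) = 2x - 2 are polynomials, hence analytic at x = 0.
p(0) = 2,  q(0) = -2.
Indicial equation: r(r-1) + p(0) r + q(0) = 0, i.e. r^2 + (p(0) - 1) r + q(0) = 0, i.e. r^2 + 1 r - 2 = 0.
Discriminant: (1)^2 - 4(-2) = 9, so r = (-1 ± 3)/2.
Solving: r_1 = 1, r_2 = -2.

indicial: r^2 + 1 r - 2 = 0; roots r_1 = 1, r_2 = -2


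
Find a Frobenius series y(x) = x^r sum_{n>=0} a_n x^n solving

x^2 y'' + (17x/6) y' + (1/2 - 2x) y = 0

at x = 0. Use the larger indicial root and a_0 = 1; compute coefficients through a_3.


Write in Frobenius form y'' + (p(x)/x) y' + (q(x)/x^2) y = 0:
  p(x) = 17/6,  q(x) = 1/2 - 2x.
Indicial equation: r(r-1) + (17/6) r + (1/2) = 0 -> roots r_1 = -1/3, r_2 = -3/2.
Take r = r_1 = -1/3. Let y(x) = x^r sum_{n>=0} a_n x^n with a_0 = 1.
Substitute y = x^r sum a_n x^n and match x^{r+n}. The recurrence is
  D(n) a_n - 2 a_{n-1} = 0,  where D(n) = (r+n)(r+n-1) + (17/6)(r+n) + (1/2).
  a_n = 2 / D(n) * a_{n-1}.
Since the indicial polynomial factors as (r - r_1)(r - r_2), D(n) = (r_1 + n - r_1)(r_1 + n - r_2) = n(n + 7/6).
Evaluating step by step (a_0 = 1):
  n = 1: D(1) = 1(1 + 7/6) = 13/6; numerator = 2(1) = 2; a_1 = (2)/(13/6) = 12/13
  n = 2: D(2) = 2(2 + 7/6) = 19/3; numerator = 2(12/13) = 24/13; a_2 = (24/13)/(19/3) = 72/247
  n = 3: D(3) = 3(3 + 7/6) = 25/2; numerator = 2(72/247) = 144/247; a_3 = (144/247)/(25/2) = 288/6175

r = -1/3; a_0 = 1; a_1 = 12/13; a_2 = 72/247; a_3 = 288/6175


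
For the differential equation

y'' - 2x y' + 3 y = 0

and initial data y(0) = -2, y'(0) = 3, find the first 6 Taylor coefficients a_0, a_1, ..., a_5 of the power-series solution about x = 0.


Ansatz: y(x) = sum_{n>=0} a_n x^n, so y'(x) = sum_{n>=1} n a_n x^(n-1) and y''(x) = sum_{n>=2} n(n-1) a_n x^(n-2).
Substitute into P(x) y'' + Q(x) y' + R(x) y = 0 with P(x) = 1, Q(x) = -2x, R(x) = 3, and match powers of x.
Initial conditions: a_0 = -2, a_1 = 3.
Setting the coefficient of each power of x to zero and solving order by order (substituting the coefficients already found):
  x^0: 2 a_2 + 3 a_0 = 0  ->  2 a_2 = -3 a_0 = 6  ->  a_2 = 3
  x^1: 6 a_3 + a_1 = 0  ->  6 a_3 = -a_1 = -3  ->  a_3 = -1/2
  x^2: 12 a_4 - a_2 = 0  ->  12 a_4 = a_2 = 3  ->  a_4 = 1/4
  x^3: 20 a_5 - 3 a_3 = 0  ->  20 a_5 = 3 a_3 = -3/2  ->  a_5 = -3/40
Truncated series: y(x) = -2 + 3 x + 3 x^2 - (1/2) x^3 + (1/4) x^4 - (3/40) x^5 + O(x^6).

a_0 = -2; a_1 = 3; a_2 = 3; a_3 = -1/2; a_4 = 1/4; a_5 = -3/40


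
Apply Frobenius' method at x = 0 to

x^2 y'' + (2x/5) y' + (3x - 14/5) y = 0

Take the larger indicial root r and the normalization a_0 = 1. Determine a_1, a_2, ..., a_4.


Write in Frobenius form y'' + (p(x)/x) y' + (q(x)/x^2) y = 0:
  p(x) = 2/5,  q(x) = 3x - 14/5.
Indicial equation: r(r-1) + (2/5) r + (-14/5) = 0 -> roots r_1 = 2, r_2 = -7/5.
Take r = r_1 = 2. Let y(x) = x^r sum_{n>=0} a_n x^n with a_0 = 1.
Substitute y = x^r sum a_n x^n and match x^{r+n}. The recurrence is
  D(n) a_n + 3 a_{n-1} = 0,  where D(n) = (r+n)(r+n-1) + (2/5)(r+n) + (-14/5).
  a_n = -3 / D(n) * a_{n-1}.
Since the indicial polynomial factors as (r - r_1)(r - r_2), D(n) = (r_1 + n - r_1)(r_1 + n - r_2) = n(n + 17/5).
Evaluating step by step (a_0 = 1):
  n = 1: D(1) = 1(1 + 17/5) = 22/5; numerator = -3(1) = -3; a_1 = (-3)/(22/5) = -15/22
  n = 2: D(2) = 2(2 + 17/5) = 54/5; numerator = -3(-15/22) = 45/22; a_2 = (45/22)/(54/5) = 25/132
  n = 3: D(3) = 3(3 + 17/5) = 96/5; numerator = -3(25/132) = -25/44; a_3 = (-25/44)/(96/5) = -125/4224
  n = 4: D(4) = 4(4 + 17/5) = 148/5; numerator = -3(-125/4224) = 125/1408; a_4 = (125/1408)/(148/5) = 625/208384

r = 2; a_0 = 1; a_1 = -15/22; a_2 = 25/132; a_3 = -125/4224; a_4 = 625/208384


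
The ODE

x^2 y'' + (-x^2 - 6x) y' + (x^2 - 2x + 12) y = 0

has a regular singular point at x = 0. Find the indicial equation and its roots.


Divide by x^2 to reach normal form y'' + P_1(x) y' + P_2(x) y = 0 with P_1(x) = -1 - 6/x and P_2(x) = 1 - 2/x + 12/x^2.
x = 0 is a singular point because the y'-coefficient -1 - 6/x has a pole at x = 0 and the y-coefficient 1 - 2/x + 12/x^2 has a pole at x = 0.
It is a regular singular point because x P_1(x) = p(x) = -x - 6 and x^2 P_2(x) = q(x) = x^2 - 2x + 12 are polynomials, hence analytic at x = 0.
p(0) = -6,  q(0) = 12.
Indicial equation: r(r-1) + p(0) r + q(0) = 0, i.e. r^2 + (p(0) - 1) r + q(0) = 0, i.e. r^2 - 7 r + 12 = 0.
Discriminant: (-7)^2 - 4(12) = 1, so r = (7 ± 1)/2.
Solving: r_1 = 4, r_2 = 3.

indicial: r^2 - 7 r + 12 = 0; roots r_1 = 4, r_2 = 3


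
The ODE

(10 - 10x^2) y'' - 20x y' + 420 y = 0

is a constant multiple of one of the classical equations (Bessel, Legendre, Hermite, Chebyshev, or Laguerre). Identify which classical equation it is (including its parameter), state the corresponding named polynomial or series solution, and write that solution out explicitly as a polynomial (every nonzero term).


All three coefficients share the factor 10; dividing through by 10 gives  (1 - x^2) y'' - 2x y' + 42 y = 0.
This matches the Legendre equation (1 - x^2) y'' - 2x y' + n(n+1) y = 0 (note the -2x y' term) with n(n+1) = 42, so n = 6; the polynomial solution is P_6(x).
With y = sum_k a_k x^k, matching x^k gives (k+2)(k+1) a_{k+2} = [k(k+1) - n(n+1)] a_k = (k - 6)(k + 7) a_k. The right side vanishes at k = 6, so the series with the parity of 6 terminates at degree 6.
Standard normalization (P_n(1) = 1): leading coefficient (2n)!/(2^n (n!)^2) = 479001600/(64*518400) = 231/16, so a_6 = 231/16. Work downward with a_k = (k+1)(k+2) a_{k+2} / ((k - 6)(k + 7)):
  a_4 = (5)(6)(231/16) / ((4 - 6)(4 + 7)) = (3465/8)/(-22) = -315/16
  a_2 = (3)(4)(-315/16) / ((2 - 6)(2 + 7)) = (-945/4)/(-36) = 105/16
  a_0 = (1)(2)(105/16) / ((0 - 6)(0 + 7)) = (105/8)/(-42) = -5/16
Hence P_6(x) = 231 x^6/16 - 315 x^4/16 + 105 x^2/16 - 5/16.

P_6(x); series = 231 x^6/16 - 315 x^4/16 + 105 x^2/16 - 5/16


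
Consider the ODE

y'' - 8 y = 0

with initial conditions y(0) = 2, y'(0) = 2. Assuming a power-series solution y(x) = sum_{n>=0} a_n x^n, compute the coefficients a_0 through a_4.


Ansatz: y(x) = sum_{n>=0} a_n x^n, so y'(x) = sum_{n>=1} n a_n x^(n-1) and y''(x) = sum_{n>=2} n(n-1) a_n x^(n-2).
Substitute into P(x) y'' + Q(x) y' + R(x) y = 0 with P(x) = 1, Q(x) = 0, R(x) = -8, and match powers of x.
Initial conditions: a_0 = 2, a_1 = 2.
Setting the coefficient of each power of x to zero and solving order by order (substituting the coefficients already found):
  x^0: 2 a_2 - 8 a_0 = 0  ->  2 a_2 = 8 a_0 = 16  ->  a_2 = 8
  x^1: 6 a_3 - 8 a_1 = 0  ->  6 a_3 = 8 a_1 = 16  ->  a_3 = 8/3
  x^2: 12 a_4 - 8 a_2 = 0  ->  12 a_4 = 8 a_2 = 64  ->  a_4 = 16/3
Truncated series: y(x) = 2 + 2 x + 8 x^2 + (8/3) x^3 + (16/3) x^4 + O(x^5).

a_0 = 2; a_1 = 2; a_2 = 8; a_3 = 8/3; a_4 = 16/3


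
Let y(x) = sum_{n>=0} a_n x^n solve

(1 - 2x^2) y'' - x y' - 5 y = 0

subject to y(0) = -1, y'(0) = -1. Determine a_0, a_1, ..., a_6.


Ansatz: y(x) = sum_{n>=0} a_n x^n, so y'(x) = sum_{n>=1} n a_n x^(n-1) and y''(x) = sum_{n>=2} n(n-1) a_n x^(n-2).
Substitute into P(x) y'' + Q(x) y' + R(x) y = 0 with P(x) = 1 - 2x^2, Q(x) = -x, R(x) = -5, and match powers of x.
Initial conditions: a_0 = -1, a_1 = -1.
Setting the coefficient of each power of x to zero and solving order by order (substituting the coefficients already found):
  x^0: 2 a_2 - 5 a_0 = 0  ->  2 a_2 = 5 a_0 = -5  ->  a_2 = -5/2
  x^1: 6 a_3 - 6 a_1 = 0  ->  6 a_3 = 6 a_1 = -6  ->  a_3 = -1
  x^2: 12 a_4 - 11 a_2 = 0  ->  12 a_4 = 11 a_2 = -55/2  ->  a_4 = -55/24
  x^3: 20 a_5 - 20 a_3 = 0  ->  20 a_5 = 20 a_3 = -20  ->  a_5 = -1
  x^4: 30 a_6 - 33 a_4 = 0  ->  30 a_6 = 33 a_4 = -605/8  ->  a_6 = -121/48
Truncated series: y(x) = -1 - x - (5/2) x^2 - x^3 - (55/24) x^4 - x^5 - (121/48) x^6 + O(x^7).

a_0 = -1; a_1 = -1; a_2 = -5/2; a_3 = -1; a_4 = -55/24; a_5 = -1; a_6 = -121/48


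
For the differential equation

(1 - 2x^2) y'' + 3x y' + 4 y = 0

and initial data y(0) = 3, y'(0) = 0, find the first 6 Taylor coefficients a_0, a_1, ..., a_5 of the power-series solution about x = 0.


Ansatz: y(x) = sum_{n>=0} a_n x^n, so y'(x) = sum_{n>=1} n a_n x^(n-1) and y''(x) = sum_{n>=2} n(n-1) a_n x^(n-2).
Substitute into P(x) y'' + Q(x) y' + R(x) y = 0 with P(x) = 1 - 2x^2, Q(x) = 3x, R(x) = 4, and match powers of x.
Initial conditions: a_0 = 3, a_1 = 0.
Setting the coefficient of each power of x to zero and solving order by order (substituting the coefficients already found):
  x^0: 2 a_2 + 4 a_0 = 0  ->  2 a_2 = -4 a_0 = -12  ->  a_2 = -6
  x^1: 6 a_3 + 7 a_1 = 0  ->  6 a_3 = -7 a_1 = 0  ->  a_3 = 0
  x^2: 12 a_4 + 6 a_2 = 0  ->  12 a_4 = -6 a_2 = 36  ->  a_4 = 3
  x^3: 20 a_5 + a_3 = 0  ->  20 a_5 = -a_3 = 0  ->  a_5 = 0
Truncated series: y(x) = 3 - 6 x^2 + 3 x^4 + O(x^6).

a_0 = 3; a_1 = 0; a_2 = -6; a_3 = 0; a_4 = 3; a_5 = 0


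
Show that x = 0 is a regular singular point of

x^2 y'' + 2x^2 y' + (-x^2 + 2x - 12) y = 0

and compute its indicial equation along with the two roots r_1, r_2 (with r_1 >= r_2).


Divide by x^2 to reach normal form y'' + P_1(x) y' + P_2(x) y = 0 with P_1(x) = 2 and P_2(x) = -1 + 2/x - 12/x^2.
x = 0 is a singular point because the y-coefficient -1 + 2/x - 12/x^2 has a pole at x = 0.
It is a regular singular point because x P_1(x) = p(x) = 2x and x^2 P_2(x) = q(x) = -x^2 + 2x - 12 are polynomials, hence analytic at x = 0.
p(0) = 0,  q(0) = -12.
Indicial equation: r(r-1) + p(0) r + q(0) = 0, i.e. r^2 + (p(0) - 1) r + q(0) = 0, i.e. r^2 - 1 r - 12 = 0.
Discriminant: (-1)^2 - 4(-12) = 49, so r = (1 ± 7)/2.
Solving: r_1 = 4, r_2 = -3.

indicial: r^2 - 1 r - 12 = 0; roots r_1 = 4, r_2 = -3


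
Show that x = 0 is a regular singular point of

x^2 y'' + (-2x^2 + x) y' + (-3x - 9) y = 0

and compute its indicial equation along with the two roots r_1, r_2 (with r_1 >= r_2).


Divide by x^2 to reach normal form y'' + P_1(x) y' + P_2(x) y = 0 with P_1(x) = -2 + 1/x and P_2(x) = -3/x - 9/x^2.
x = 0 is a singular point because the y'-coefficient -2 + 1/x has a pole at x = 0 and the y-coefficient -3/x - 9/x^2 has a pole at x = 0.
It is a regular singular point because x P_1(x) = p(x) = 1 - 2x and x^2 P_2(x) = q(x) = -3x - 9 are polynomials, hence analytic at x = 0.
p(0) = 1,  q(0) = -9.
Indicial equation: r(r-1) + p(0) r + q(0) = 0, i.e. r^2 + (p(0) - 1) r + q(0) = 0, i.e. r^2 - 9 = 0.
Discriminant: (0)^2 - 4(-9) = 36, so r = (0 ± 6)/2.
Solving: r_1 = 3, r_2 = -3.

indicial: r^2 - 9 = 0; roots r_1 = 3, r_2 = -3
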